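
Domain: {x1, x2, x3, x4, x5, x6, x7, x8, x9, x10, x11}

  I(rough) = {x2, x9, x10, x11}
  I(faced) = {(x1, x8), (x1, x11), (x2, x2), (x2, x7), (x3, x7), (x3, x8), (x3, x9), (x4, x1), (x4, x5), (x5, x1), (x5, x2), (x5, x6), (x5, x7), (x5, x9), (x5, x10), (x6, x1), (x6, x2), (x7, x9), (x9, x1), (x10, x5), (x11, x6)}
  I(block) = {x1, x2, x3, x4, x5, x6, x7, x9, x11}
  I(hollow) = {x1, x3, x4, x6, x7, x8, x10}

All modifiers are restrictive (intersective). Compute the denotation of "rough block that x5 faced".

⟦that x5 faced⟧ = {x : ⟨x5, x⟩ ∈ ⟦faced⟧} = {x1, x2, x6, x7, x9, x10}
⟦block⟧ = {x1, x2, x3, x4, x5, x6, x7, x9, x11}
… ∩ ⟦that x5 faced⟧ = {x1, x2, x3, x4, x5, x6, x7, x9, x11} ∩ {x1, x2, x6, x7, x9, x10} = {x1, x2, x6, x7, x9}
… ∩ ⟦rough⟧ = {x1, x2, x6, x7, x9} ∩ {x2, x9, x10, x11} = {x2, x9}
So ⟦rough block that x5 faced⟧ = {x2, x9}.

{x2, x9}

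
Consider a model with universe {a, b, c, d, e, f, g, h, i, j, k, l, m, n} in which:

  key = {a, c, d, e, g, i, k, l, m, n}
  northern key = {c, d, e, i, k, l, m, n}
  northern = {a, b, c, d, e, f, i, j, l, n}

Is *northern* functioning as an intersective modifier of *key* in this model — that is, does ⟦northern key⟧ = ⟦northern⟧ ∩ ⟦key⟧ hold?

no

⟦northern⟧ ∩ ⟦key⟧ = {a, b, c, d, e, f, i, j, l, n} ∩ {a, c, d, e, g, i, k, l, m, n} = {a, c, d, e, i, l, n}
Observed ⟦northern key⟧ = {c, d, e, i, k, l, m, n}.
These differ, so the modifier is not intersective in this model.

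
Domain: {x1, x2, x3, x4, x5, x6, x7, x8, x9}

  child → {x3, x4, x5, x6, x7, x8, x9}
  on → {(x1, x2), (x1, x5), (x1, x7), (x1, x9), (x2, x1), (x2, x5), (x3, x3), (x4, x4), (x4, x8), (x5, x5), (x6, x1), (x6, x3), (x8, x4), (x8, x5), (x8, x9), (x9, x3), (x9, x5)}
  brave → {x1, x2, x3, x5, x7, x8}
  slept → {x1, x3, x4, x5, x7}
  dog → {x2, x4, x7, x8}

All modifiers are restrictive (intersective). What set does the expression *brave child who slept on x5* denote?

{x5}

⟦who slept⟧ = ⟦slept⟧ = {x1, x3, x4, x5, x7}
⟦on x5⟧ = {x : ⟨x, x5⟩ ∈ ⟦on⟧} = {x1, x2, x5, x8, x9}
⟦child⟧ = {x3, x4, x5, x6, x7, x8, x9}
… ∩ ⟦who slept⟧ = {x3, x4, x5, x6, x7, x8, x9} ∩ {x1, x3, x4, x5, x7} = {x3, x4, x5, x7}
… ∩ ⟦on x5⟧ = {x3, x4, x5, x7} ∩ {x1, x2, x5, x8, x9} = {x5}
… ∩ ⟦brave⟧ = {x5} ∩ {x1, x2, x3, x5, x7, x8} = {x5}
So ⟦brave child who slept on x5⟧ = {x5}.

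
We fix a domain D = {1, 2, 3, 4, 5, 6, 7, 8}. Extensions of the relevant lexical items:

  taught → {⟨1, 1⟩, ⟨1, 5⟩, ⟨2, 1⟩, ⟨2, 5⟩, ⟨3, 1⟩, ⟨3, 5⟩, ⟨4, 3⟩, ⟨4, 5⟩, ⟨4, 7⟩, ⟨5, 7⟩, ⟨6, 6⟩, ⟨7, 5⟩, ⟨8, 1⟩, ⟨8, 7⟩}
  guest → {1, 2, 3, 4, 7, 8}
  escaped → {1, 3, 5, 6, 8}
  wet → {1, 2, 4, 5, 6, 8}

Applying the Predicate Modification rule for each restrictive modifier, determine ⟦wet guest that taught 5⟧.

{1, 2, 4}

⟦that taught 5⟧ = {x : ⟨x, 5⟩ ∈ ⟦taught⟧} = {1, 2, 3, 4, 7}
⟦guest⟧ = {1, 2, 3, 4, 7, 8}
… ∩ ⟦that taught 5⟧ = {1, 2, 3, 4, 7, 8} ∩ {1, 2, 3, 4, 7} = {1, 2, 3, 4, 7}
… ∩ ⟦wet⟧ = {1, 2, 3, 4, 7} ∩ {1, 2, 4, 5, 6, 8} = {1, 2, 4}
So ⟦wet guest that taught 5⟧ = {1, 2, 4}.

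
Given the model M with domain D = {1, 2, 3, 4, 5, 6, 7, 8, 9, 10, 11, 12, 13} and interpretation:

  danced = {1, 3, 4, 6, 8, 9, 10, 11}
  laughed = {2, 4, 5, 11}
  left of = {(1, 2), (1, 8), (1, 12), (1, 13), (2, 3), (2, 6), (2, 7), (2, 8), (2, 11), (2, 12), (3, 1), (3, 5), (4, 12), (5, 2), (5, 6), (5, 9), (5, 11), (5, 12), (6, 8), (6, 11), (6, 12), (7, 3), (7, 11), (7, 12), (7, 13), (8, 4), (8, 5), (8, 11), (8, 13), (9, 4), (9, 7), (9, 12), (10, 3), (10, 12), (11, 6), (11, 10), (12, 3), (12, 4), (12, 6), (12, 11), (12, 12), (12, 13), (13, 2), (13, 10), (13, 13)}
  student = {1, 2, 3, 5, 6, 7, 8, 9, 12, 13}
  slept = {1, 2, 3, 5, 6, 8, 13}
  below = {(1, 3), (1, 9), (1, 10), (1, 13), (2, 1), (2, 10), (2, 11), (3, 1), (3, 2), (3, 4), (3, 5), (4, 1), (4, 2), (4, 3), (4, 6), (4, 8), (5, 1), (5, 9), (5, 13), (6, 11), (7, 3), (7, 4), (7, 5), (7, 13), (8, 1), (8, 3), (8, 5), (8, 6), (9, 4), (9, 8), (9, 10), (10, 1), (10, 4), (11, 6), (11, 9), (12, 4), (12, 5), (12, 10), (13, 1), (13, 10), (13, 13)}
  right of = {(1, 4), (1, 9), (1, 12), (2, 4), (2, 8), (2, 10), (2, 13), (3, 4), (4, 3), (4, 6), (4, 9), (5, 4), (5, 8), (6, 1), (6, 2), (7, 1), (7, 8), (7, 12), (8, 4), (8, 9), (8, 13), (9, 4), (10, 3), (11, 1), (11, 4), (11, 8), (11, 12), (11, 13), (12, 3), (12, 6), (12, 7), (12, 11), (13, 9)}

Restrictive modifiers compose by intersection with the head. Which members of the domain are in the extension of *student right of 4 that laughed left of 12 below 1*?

⟦right of 4⟧ = {x : ⟨x, 4⟩ ∈ ⟦right of⟧} = {1, 2, 3, 5, 8, 9, 11}
⟦that laughed⟧ = ⟦laughed⟧ = {2, 4, 5, 11}
⟦left of 12⟧ = {x : ⟨x, 12⟩ ∈ ⟦left of⟧} = {1, 2, 4, 5, 6, 7, 9, 10, 12}
⟦below 1⟧ = {x : ⟨x, 1⟩ ∈ ⟦below⟧} = {2, 3, 4, 5, 8, 10, 13}
⟦student⟧ = {1, 2, 3, 5, 6, 7, 8, 9, 12, 13}
… ∩ ⟦right of 4⟧ = {1, 2, 3, 5, 6, 7, 8, 9, 12, 13} ∩ {1, 2, 3, 5, 8, 9, 11} = {1, 2, 3, 5, 8, 9}
… ∩ ⟦that laughed⟧ = {1, 2, 3, 5, 8, 9} ∩ {2, 4, 5, 11} = {2, 5}
… ∩ ⟦left of 12⟧ = {2, 5} ∩ {1, 2, 4, 5, 6, 7, 9, 10, 12} = {2, 5}
… ∩ ⟦below 1⟧ = {2, 5} ∩ {2, 3, 4, 5, 8, 10, 13} = {2, 5}
So ⟦student right of 4 that laughed left of 12 below 1⟧ = {2, 5}.

{2, 5}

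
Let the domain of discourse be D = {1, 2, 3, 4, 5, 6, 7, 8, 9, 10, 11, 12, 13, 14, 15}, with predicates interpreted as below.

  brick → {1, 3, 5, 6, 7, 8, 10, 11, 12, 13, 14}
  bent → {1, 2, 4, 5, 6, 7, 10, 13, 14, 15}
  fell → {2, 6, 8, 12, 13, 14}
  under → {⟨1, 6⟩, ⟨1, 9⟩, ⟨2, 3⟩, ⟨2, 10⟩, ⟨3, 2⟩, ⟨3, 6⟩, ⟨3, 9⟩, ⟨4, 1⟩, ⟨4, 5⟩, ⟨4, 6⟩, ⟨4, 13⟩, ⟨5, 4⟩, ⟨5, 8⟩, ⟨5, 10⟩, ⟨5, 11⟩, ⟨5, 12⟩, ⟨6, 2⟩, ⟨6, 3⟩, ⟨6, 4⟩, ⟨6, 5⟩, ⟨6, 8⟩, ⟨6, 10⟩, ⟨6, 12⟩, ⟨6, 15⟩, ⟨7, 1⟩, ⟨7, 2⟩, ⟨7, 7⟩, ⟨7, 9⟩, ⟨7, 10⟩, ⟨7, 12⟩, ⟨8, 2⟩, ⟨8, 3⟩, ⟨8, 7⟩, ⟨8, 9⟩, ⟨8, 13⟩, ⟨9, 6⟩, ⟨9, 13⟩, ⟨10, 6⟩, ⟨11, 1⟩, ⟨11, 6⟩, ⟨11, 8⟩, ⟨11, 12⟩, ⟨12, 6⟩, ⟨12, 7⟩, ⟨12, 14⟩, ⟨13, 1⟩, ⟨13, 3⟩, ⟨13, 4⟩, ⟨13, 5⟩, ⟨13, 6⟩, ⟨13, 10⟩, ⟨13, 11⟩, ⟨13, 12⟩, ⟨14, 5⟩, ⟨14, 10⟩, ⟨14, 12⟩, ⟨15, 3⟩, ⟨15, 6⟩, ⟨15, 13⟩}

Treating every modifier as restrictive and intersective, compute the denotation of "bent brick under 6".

⟦under 6⟧ = {x : ⟨x, 6⟩ ∈ ⟦under⟧} = {1, 3, 4, 9, 10, 11, 12, 13, 15}
⟦brick⟧ = {1, 3, 5, 6, 7, 8, 10, 11, 12, 13, 14}
… ∩ ⟦under 6⟧ = {1, 3, 5, 6, 7, 8, 10, 11, 12, 13, 14} ∩ {1, 3, 4, 9, 10, 11, 12, 13, 15} = {1, 3, 10, 11, 12, 13}
… ∩ ⟦bent⟧ = {1, 3, 10, 11, 12, 13} ∩ {1, 2, 4, 5, 6, 7, 10, 13, 14, 15} = {1, 10, 13}
So ⟦bent brick under 6⟧ = {1, 10, 13}.

{1, 10, 13}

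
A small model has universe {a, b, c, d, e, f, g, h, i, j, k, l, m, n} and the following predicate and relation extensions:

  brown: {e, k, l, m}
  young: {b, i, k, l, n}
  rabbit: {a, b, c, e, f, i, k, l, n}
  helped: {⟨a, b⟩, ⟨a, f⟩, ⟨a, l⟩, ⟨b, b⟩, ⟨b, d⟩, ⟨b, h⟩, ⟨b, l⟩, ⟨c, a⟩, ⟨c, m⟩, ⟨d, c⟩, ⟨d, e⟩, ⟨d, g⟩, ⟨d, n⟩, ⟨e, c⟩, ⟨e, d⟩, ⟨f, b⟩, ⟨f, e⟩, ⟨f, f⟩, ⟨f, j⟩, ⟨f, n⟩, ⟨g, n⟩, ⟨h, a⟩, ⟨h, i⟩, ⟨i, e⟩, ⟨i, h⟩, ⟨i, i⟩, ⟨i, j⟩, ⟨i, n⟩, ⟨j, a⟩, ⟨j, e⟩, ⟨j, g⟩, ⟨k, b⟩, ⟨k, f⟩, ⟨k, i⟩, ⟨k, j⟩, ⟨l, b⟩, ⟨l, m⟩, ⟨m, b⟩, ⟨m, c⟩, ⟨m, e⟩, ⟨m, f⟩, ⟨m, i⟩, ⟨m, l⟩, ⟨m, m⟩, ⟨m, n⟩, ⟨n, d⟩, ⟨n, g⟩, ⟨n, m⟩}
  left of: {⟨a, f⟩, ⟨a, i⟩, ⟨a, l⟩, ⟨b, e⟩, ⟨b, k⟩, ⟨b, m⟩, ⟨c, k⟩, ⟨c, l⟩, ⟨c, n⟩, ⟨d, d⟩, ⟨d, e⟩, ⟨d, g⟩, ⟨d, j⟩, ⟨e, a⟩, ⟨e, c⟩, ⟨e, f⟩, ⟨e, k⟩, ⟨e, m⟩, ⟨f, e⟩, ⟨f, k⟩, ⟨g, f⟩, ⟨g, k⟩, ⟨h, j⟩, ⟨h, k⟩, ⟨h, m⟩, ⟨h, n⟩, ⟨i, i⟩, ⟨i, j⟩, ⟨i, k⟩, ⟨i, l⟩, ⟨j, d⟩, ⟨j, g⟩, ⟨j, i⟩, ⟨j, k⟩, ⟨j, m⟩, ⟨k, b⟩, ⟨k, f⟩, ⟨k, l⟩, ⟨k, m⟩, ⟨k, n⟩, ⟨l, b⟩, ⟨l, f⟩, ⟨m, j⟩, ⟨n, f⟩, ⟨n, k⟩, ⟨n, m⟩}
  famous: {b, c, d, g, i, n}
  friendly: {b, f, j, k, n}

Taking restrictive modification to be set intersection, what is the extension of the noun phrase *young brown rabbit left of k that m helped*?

⟦left of k⟧ = {x : ⟨x, k⟩ ∈ ⟦left of⟧} = {b, c, e, f, g, h, i, j, n}
⟦that m helped⟧ = {x : ⟨m, x⟩ ∈ ⟦helped⟧} = {b, c, e, f, i, l, m, n}
⟦rabbit⟧ = {a, b, c, e, f, i, k, l, n}
… ∩ ⟦left of k⟧ = {a, b, c, e, f, i, k, l, n} ∩ {b, c, e, f, g, h, i, j, n} = {b, c, e, f, i, n}
… ∩ ⟦that m helped⟧ = {b, c, e, f, i, n} ∩ {b, c, e, f, i, l, m, n} = {b, c, e, f, i, n}
… ∩ ⟦young⟧ = {b, c, e, f, i, n} ∩ {b, i, k, l, n} = {b, i, n}
… ∩ ⟦brown⟧ = {b, i, n} ∩ {e, k, l, m} = ∅
So ⟦young brown rabbit left of k that m helped⟧ = {}.

{}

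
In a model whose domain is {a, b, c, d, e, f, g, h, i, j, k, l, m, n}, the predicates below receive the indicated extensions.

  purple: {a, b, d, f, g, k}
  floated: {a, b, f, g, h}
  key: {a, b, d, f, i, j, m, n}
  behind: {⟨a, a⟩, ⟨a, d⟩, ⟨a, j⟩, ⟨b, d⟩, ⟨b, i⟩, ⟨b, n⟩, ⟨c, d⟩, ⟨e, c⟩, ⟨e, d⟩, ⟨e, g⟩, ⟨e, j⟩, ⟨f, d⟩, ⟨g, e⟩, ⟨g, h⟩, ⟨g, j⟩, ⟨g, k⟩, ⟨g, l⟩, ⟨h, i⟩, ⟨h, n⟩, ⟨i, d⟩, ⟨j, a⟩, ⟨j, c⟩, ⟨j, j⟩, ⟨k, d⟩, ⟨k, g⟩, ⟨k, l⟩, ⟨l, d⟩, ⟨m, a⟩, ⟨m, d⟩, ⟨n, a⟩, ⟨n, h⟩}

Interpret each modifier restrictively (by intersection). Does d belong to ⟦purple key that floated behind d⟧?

⟦that floated⟧ = ⟦floated⟧ = {a, b, f, g, h}
⟦behind d⟧ = {x : ⟨x, d⟩ ∈ ⟦behind⟧} = {a, b, c, e, f, i, k, l, m}
⟦key⟧ = {a, b, d, f, i, j, m, n}
… ∩ ⟦that floated⟧ = {a, b, d, f, i, j, m, n} ∩ {a, b, f, g, h} = {a, b, f}
… ∩ ⟦behind d⟧ = {a, b, f} ∩ {a, b, c, e, f, i, k, l, m} = {a, b, f}
… ∩ ⟦purple⟧ = {a, b, f} ∩ {a, b, d, f, g, k} = {a, b, f}
⟦purple key that floated behind d⟧ = {a, b, f}; d ∉ this set.

no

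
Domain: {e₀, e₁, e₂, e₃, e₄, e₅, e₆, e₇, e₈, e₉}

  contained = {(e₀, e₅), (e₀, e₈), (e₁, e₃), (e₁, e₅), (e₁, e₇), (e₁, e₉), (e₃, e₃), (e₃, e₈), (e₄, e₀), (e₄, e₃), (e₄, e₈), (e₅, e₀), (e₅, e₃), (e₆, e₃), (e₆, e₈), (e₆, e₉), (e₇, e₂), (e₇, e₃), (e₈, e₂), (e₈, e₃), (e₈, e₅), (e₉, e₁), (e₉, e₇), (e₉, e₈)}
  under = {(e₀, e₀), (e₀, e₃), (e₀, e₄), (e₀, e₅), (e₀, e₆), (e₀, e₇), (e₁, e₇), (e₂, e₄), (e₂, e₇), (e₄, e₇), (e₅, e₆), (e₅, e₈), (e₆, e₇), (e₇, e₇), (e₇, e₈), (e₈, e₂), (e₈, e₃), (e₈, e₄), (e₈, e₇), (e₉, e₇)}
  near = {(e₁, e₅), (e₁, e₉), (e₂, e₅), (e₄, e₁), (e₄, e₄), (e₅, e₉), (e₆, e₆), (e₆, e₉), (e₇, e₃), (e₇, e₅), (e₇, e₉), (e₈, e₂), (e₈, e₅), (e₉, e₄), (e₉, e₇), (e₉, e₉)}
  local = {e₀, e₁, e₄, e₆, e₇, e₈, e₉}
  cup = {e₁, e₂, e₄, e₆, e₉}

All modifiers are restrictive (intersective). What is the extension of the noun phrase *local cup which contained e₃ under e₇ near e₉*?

⟦which contained e₃⟧ = {x : ⟨x, e₃⟩ ∈ ⟦contained⟧} = {e₁, e₃, e₄, e₅, e₆, e₇, e₈}
⟦under e₇⟧ = {x : ⟨x, e₇⟩ ∈ ⟦under⟧} = {e₀, e₁, e₂, e₄, e₆, e₇, e₈, e₉}
⟦near e₉⟧ = {x : ⟨x, e₉⟩ ∈ ⟦near⟧} = {e₁, e₅, e₆, e₇, e₉}
⟦cup⟧ = {e₁, e₂, e₄, e₆, e₉}
… ∩ ⟦which contained e₃⟧ = {e₁, e₂, e₄, e₆, e₉} ∩ {e₁, e₃, e₄, e₅, e₆, e₇, e₈} = {e₁, e₄, e₆}
… ∩ ⟦under e₇⟧ = {e₁, e₄, e₆} ∩ {e₀, e₁, e₂, e₄, e₆, e₇, e₈, e₉} = {e₁, e₄, e₆}
… ∩ ⟦near e₉⟧ = {e₁, e₄, e₆} ∩ {e₁, e₅, e₆, e₇, e₉} = {e₁, e₆}
… ∩ ⟦local⟧ = {e₁, e₆} ∩ {e₀, e₁, e₄, e₆, e₇, e₈, e₉} = {e₁, e₆}
So ⟦local cup which contained e₃ under e₇ near e₉⟧ = {e₁, e₆}.

{e₁, e₆}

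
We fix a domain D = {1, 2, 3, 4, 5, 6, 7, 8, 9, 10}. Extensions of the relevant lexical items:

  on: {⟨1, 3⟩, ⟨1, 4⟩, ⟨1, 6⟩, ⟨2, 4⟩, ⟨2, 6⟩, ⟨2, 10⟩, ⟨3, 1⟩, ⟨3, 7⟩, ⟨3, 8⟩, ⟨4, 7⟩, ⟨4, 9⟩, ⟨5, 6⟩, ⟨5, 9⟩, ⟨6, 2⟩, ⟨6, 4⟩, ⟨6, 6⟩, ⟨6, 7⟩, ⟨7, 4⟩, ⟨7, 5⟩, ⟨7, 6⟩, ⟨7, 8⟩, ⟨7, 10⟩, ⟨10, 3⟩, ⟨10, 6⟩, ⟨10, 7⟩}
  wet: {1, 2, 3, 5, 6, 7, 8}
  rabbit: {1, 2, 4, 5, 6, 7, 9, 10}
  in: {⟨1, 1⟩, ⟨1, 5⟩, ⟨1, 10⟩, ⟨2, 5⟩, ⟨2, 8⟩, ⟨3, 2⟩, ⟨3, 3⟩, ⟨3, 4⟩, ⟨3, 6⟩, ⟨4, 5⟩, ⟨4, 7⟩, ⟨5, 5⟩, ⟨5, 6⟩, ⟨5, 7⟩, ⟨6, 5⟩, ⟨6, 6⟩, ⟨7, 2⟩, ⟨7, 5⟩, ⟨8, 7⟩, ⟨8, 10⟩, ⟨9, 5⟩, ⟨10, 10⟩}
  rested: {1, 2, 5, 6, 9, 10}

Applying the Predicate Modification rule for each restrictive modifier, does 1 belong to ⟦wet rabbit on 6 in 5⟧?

yes

⟦on 6⟧ = {x : ⟨x, 6⟩ ∈ ⟦on⟧} = {1, 2, 5, 6, 7, 10}
⟦in 5⟧ = {x : ⟨x, 5⟩ ∈ ⟦in⟧} = {1, 2, 4, 5, 6, 7, 9}
⟦rabbit⟧ = {1, 2, 4, 5, 6, 7, 9, 10}
… ∩ ⟦on 6⟧ = {1, 2, 4, 5, 6, 7, 9, 10} ∩ {1, 2, 5, 6, 7, 10} = {1, 2, 5, 6, 7, 10}
… ∩ ⟦in 5⟧ = {1, 2, 5, 6, 7, 10} ∩ {1, 2, 4, 5, 6, 7, 9} = {1, 2, 5, 6, 7}
… ∩ ⟦wet⟧ = {1, 2, 5, 6, 7} ∩ {1, 2, 3, 5, 6, 7, 8} = {1, 2, 5, 6, 7}
⟦wet rabbit on 6 in 5⟧ = {1, 2, 5, 6, 7}; 1 ∈ this set.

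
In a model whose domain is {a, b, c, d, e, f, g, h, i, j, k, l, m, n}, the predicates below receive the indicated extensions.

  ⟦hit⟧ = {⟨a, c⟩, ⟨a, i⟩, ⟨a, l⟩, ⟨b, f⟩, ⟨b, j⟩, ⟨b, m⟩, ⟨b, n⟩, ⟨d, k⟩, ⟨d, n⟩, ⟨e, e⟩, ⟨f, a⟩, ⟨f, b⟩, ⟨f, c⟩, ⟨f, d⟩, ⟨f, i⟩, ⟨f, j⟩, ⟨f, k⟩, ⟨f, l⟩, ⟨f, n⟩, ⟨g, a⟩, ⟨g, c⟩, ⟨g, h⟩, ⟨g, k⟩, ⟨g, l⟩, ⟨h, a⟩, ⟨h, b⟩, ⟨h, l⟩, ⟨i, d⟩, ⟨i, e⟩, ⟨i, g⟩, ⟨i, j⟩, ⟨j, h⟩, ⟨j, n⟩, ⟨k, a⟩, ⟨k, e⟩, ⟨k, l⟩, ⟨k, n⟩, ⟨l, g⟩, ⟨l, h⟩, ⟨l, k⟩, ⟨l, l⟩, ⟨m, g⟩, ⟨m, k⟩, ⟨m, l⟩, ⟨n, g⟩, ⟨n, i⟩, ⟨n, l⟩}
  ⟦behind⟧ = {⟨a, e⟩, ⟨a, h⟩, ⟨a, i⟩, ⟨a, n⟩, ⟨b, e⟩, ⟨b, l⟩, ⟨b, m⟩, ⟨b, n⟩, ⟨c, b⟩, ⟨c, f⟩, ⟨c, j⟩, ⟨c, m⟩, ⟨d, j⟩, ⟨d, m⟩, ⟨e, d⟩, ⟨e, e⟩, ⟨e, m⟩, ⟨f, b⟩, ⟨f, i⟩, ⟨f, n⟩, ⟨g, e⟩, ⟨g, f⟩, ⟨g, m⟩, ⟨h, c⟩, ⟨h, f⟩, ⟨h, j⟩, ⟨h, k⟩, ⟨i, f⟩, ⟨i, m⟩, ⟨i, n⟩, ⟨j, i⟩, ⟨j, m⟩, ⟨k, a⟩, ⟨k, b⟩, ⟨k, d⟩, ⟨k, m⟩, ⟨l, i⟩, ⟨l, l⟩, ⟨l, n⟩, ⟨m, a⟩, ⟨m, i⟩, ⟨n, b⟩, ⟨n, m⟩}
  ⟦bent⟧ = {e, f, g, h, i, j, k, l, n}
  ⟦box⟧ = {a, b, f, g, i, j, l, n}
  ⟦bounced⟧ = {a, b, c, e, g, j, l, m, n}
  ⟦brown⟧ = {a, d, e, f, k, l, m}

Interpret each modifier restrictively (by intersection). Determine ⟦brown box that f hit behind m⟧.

⟦that f hit⟧ = {x : ⟨f, x⟩ ∈ ⟦hit⟧} = {a, b, c, d, i, j, k, l, n}
⟦behind m⟧ = {x : ⟨x, m⟩ ∈ ⟦behind⟧} = {b, c, d, e, g, i, j, k, n}
⟦box⟧ = {a, b, f, g, i, j, l, n}
… ∩ ⟦that f hit⟧ = {a, b, f, g, i, j, l, n} ∩ {a, b, c, d, i, j, k, l, n} = {a, b, i, j, l, n}
… ∩ ⟦behind m⟧ = {a, b, i, j, l, n} ∩ {b, c, d, e, g, i, j, k, n} = {b, i, j, n}
… ∩ ⟦brown⟧ = {b, i, j, n} ∩ {a, d, e, f, k, l, m} = ∅
So ⟦brown box that f hit behind m⟧ = {}.

{}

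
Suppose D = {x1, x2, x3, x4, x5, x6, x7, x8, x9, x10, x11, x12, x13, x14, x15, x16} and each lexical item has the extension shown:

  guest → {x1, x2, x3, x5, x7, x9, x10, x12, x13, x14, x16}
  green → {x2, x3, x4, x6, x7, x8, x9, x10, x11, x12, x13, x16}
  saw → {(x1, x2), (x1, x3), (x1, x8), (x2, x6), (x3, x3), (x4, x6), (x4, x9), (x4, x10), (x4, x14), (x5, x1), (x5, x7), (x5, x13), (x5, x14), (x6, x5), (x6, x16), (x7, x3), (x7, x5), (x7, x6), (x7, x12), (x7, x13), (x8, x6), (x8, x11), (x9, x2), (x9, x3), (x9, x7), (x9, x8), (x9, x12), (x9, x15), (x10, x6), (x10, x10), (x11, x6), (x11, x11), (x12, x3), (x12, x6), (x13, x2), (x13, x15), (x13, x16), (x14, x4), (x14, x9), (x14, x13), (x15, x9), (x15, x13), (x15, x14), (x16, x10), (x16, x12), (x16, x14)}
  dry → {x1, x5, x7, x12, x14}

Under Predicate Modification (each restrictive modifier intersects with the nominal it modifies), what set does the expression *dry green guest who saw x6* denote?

{x7, x12}

⟦who saw x6⟧ = {x : ⟨x, x6⟩ ∈ ⟦saw⟧} = {x2, x4, x7, x8, x10, x11, x12}
⟦guest⟧ = {x1, x2, x3, x5, x7, x9, x10, x12, x13, x14, x16}
… ∩ ⟦who saw x6⟧ = {x1, x2, x3, x5, x7, x9, x10, x12, x13, x14, x16} ∩ {x2, x4, x7, x8, x10, x11, x12} = {x2, x7, x10, x12}
… ∩ ⟦dry⟧ = {x2, x7, x10, x12} ∩ {x1, x5, x7, x12, x14} = {x7, x12}
… ∩ ⟦green⟧ = {x7, x12} ∩ {x2, x3, x4, x6, x7, x8, x9, x10, x11, x12, x13, x16} = {x7, x12}
So ⟦dry green guest who saw x6⟧ = {x7, x12}.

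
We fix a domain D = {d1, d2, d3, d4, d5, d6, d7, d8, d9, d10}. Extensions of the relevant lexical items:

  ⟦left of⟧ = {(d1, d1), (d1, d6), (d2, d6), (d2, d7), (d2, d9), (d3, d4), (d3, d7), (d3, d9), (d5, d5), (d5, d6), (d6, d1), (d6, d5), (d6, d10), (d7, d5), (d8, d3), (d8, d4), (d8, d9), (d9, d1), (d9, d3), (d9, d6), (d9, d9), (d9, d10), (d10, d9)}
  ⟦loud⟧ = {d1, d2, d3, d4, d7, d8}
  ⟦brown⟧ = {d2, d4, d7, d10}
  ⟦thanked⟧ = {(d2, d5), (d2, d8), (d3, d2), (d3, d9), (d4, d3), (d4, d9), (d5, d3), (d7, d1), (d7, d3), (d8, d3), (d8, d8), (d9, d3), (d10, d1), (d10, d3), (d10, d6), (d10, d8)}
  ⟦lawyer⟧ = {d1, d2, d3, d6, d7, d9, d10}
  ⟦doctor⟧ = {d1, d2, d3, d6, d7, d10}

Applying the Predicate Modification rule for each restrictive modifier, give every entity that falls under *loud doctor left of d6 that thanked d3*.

∅

⟦left of d6⟧ = {x : ⟨x, d6⟩ ∈ ⟦left of⟧} = {d1, d2, d5, d9}
⟦that thanked d3⟧ = {x : ⟨x, d3⟩ ∈ ⟦thanked⟧} = {d4, d5, d7, d8, d9, d10}
⟦doctor⟧ = {d1, d2, d3, d6, d7, d10}
… ∩ ⟦left of d6⟧ = {d1, d2, d3, d6, d7, d10} ∩ {d1, d2, d5, d9} = {d1, d2}
… ∩ ⟦that thanked d3⟧ = {d1, d2} ∩ {d4, d5, d7, d8, d9, d10} = ∅
… ∩ ⟦loud⟧ = ∅ ∩ {d1, d2, d3, d4, d7, d8} = ∅
So ⟦loud doctor left of d6 that thanked d3⟧ = ∅.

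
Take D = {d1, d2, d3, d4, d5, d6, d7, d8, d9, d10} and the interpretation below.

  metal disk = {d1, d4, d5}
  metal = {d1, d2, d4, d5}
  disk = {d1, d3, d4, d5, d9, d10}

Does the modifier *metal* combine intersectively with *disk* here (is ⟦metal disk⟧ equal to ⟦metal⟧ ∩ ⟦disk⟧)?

⟦metal⟧ ∩ ⟦disk⟧ = {d1, d2, d4, d5} ∩ {d1, d3, d4, d5, d9, d10} = {d1, d4, d5}
Observed ⟦metal disk⟧ = {d1, d4, d5}.
These coincide, so the modifier is intersective here.

yes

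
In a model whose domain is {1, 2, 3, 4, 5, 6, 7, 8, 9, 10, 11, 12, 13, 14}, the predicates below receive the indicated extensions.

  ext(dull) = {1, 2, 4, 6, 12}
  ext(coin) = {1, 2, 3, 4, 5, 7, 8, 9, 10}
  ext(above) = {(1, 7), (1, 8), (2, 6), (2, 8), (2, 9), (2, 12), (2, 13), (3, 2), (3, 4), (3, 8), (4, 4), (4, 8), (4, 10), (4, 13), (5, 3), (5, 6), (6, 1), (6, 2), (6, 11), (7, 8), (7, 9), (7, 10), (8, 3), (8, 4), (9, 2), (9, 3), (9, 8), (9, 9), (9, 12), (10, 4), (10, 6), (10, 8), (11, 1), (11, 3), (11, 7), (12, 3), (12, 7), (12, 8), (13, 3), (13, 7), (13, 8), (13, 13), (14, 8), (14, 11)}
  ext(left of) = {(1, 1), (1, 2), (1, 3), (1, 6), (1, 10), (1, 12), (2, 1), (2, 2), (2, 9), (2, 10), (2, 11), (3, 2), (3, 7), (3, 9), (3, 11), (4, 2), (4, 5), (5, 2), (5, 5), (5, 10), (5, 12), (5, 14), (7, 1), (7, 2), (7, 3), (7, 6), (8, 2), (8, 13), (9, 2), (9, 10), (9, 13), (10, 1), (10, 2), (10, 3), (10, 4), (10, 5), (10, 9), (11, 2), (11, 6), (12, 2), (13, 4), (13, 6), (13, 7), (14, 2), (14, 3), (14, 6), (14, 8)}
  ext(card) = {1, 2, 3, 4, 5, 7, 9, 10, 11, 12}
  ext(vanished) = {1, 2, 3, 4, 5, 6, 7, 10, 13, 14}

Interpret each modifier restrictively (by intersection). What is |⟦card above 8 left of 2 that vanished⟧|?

⟦above 8⟧ = {x : ⟨x, 8⟩ ∈ ⟦above⟧} = {1, 2, 3, 4, 7, 9, 10, 12, 13, 14}
⟦left of 2⟧ = {x : ⟨x, 2⟩ ∈ ⟦left of⟧} = {1, 2, 3, 4, 5, 7, 8, 9, 10, 11, 12, 14}
⟦that vanished⟧ = ⟦vanished⟧ = {1, 2, 3, 4, 5, 6, 7, 10, 13, 14}
⟦card⟧ = {1, 2, 3, 4, 5, 7, 9, 10, 11, 12}
… ∩ ⟦above 8⟧ = {1, 2, 3, 4, 5, 7, 9, 10, 11, 12} ∩ {1, 2, 3, 4, 7, 9, 10, 12, 13, 14} = {1, 2, 3, 4, 7, 9, 10, 12}
… ∩ ⟦left of 2⟧ = {1, 2, 3, 4, 7, 9, 10, 12} ∩ {1, 2, 3, 4, 5, 7, 8, 9, 10, 11, 12, 14} = {1, 2, 3, 4, 7, 9, 10, 12}
… ∩ ⟦that vanished⟧ = {1, 2, 3, 4, 7, 9, 10, 12} ∩ {1, 2, 3, 4, 5, 6, 7, 10, 13, 14} = {1, 2, 3, 4, 7, 10}
⟦card above 8 left of 2 that vanished⟧ = {1, 2, 3, 4, 7, 10}, so the cardinality is 6.

6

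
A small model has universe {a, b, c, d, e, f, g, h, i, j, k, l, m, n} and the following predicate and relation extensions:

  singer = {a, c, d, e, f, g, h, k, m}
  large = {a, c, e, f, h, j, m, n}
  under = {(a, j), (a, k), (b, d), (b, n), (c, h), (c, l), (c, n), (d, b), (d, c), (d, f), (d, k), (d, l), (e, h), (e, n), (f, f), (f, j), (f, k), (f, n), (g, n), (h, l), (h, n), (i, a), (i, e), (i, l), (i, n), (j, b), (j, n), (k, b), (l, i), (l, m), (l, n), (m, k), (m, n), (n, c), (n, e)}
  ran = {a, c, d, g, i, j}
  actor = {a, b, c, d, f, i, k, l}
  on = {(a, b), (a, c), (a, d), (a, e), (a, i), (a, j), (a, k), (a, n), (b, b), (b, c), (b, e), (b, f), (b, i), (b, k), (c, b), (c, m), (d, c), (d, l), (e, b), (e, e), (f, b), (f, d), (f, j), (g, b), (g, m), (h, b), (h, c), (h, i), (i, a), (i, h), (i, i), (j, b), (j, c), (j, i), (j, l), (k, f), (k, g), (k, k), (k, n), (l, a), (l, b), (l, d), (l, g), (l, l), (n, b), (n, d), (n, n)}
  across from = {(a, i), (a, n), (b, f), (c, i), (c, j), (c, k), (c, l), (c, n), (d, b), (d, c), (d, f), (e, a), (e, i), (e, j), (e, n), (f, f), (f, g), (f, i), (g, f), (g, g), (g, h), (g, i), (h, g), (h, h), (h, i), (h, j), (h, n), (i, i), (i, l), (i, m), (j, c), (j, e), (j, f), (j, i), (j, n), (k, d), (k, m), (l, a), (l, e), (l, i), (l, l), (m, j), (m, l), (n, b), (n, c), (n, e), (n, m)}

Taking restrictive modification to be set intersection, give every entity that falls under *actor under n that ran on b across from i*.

{c}

⟦under n⟧ = {x : ⟨x, n⟩ ∈ ⟦under⟧} = {b, c, e, f, g, h, i, j, l, m}
⟦that ran⟧ = ⟦ran⟧ = {a, c, d, g, i, j}
⟦on b⟧ = {x : ⟨x, b⟩ ∈ ⟦on⟧} = {a, b, c, e, f, g, h, j, l, n}
⟦across from i⟧ = {x : ⟨x, i⟩ ∈ ⟦across from⟧} = {a, c, e, f, g, h, i, j, l}
⟦actor⟧ = {a, b, c, d, f, i, k, l}
… ∩ ⟦under n⟧ = {a, b, c, d, f, i, k, l} ∩ {b, c, e, f, g, h, i, j, l, m} = {b, c, f, i, l}
… ∩ ⟦that ran⟧ = {b, c, f, i, l} ∩ {a, c, d, g, i, j} = {c, i}
… ∩ ⟦on b⟧ = {c, i} ∩ {a, b, c, e, f, g, h, j, l, n} = {c}
… ∩ ⟦across from i⟧ = {c} ∩ {a, c, e, f, g, h, i, j, l} = {c}
So ⟦actor under n that ran on b across from i⟧ = {c}.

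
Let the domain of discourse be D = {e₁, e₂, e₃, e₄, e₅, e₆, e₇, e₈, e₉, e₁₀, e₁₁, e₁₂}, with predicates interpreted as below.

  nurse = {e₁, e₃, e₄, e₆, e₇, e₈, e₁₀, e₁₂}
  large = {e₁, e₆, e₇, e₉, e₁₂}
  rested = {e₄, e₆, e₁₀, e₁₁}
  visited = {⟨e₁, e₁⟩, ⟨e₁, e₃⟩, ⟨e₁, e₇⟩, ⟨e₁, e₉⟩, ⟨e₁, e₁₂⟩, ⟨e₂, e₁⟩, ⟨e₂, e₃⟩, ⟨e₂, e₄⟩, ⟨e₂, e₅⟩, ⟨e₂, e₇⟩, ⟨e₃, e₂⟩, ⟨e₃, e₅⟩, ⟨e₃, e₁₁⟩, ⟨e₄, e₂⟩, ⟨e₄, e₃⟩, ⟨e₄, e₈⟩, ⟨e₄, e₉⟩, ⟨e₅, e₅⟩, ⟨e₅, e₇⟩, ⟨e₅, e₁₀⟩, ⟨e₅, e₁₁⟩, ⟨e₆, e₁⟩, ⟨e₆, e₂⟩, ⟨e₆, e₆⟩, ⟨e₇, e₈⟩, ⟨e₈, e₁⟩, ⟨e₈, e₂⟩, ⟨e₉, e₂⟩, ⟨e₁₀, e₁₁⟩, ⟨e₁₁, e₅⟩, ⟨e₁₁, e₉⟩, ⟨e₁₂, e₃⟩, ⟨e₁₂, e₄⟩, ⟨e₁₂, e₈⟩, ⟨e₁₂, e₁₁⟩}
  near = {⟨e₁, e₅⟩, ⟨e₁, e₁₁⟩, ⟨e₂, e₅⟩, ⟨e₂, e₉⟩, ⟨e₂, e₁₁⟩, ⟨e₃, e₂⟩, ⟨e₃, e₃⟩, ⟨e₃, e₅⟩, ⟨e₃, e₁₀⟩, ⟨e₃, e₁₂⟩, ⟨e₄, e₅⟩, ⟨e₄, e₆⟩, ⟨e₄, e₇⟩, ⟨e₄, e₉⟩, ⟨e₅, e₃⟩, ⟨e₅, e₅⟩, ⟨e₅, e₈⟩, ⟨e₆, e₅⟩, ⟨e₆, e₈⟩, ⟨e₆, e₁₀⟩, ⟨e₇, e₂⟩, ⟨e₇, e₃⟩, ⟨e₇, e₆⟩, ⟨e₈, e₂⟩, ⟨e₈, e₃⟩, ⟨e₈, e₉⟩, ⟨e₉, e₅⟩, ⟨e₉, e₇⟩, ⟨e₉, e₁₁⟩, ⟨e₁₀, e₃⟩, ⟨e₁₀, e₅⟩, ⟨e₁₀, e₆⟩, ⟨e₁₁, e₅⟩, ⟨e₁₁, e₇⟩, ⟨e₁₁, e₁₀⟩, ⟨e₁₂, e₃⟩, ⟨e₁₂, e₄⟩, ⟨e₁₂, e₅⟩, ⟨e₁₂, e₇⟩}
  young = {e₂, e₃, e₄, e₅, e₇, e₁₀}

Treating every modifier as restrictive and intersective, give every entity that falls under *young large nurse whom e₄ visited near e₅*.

∅

⟦whom e₄ visited⟧ = {x : ⟨e₄, x⟩ ∈ ⟦visited⟧} = {e₂, e₃, e₈, e₉}
⟦near e₅⟧ = {x : ⟨x, e₅⟩ ∈ ⟦near⟧} = {e₁, e₂, e₃, e₄, e₅, e₆, e₉, e₁₀, e₁₁, e₁₂}
⟦nurse⟧ = {e₁, e₃, e₄, e₆, e₇, e₈, e₁₀, e₁₂}
… ∩ ⟦whom e₄ visited⟧ = {e₁, e₃, e₄, e₆, e₇, e₈, e₁₀, e₁₂} ∩ {e₂, e₃, e₈, e₉} = {e₃, e₈}
… ∩ ⟦near e₅⟧ = {e₃, e₈} ∩ {e₁, e₂, e₃, e₄, e₅, e₆, e₉, e₁₀, e₁₁, e₁₂} = {e₃}
… ∩ ⟦young⟧ = {e₃} ∩ {e₂, e₃, e₄, e₅, e₇, e₁₀} = {e₃}
… ∩ ⟦large⟧ = {e₃} ∩ {e₁, e₆, e₇, e₉, e₁₂} = ∅
So ⟦young large nurse whom e₄ visited near e₅⟧ = ∅.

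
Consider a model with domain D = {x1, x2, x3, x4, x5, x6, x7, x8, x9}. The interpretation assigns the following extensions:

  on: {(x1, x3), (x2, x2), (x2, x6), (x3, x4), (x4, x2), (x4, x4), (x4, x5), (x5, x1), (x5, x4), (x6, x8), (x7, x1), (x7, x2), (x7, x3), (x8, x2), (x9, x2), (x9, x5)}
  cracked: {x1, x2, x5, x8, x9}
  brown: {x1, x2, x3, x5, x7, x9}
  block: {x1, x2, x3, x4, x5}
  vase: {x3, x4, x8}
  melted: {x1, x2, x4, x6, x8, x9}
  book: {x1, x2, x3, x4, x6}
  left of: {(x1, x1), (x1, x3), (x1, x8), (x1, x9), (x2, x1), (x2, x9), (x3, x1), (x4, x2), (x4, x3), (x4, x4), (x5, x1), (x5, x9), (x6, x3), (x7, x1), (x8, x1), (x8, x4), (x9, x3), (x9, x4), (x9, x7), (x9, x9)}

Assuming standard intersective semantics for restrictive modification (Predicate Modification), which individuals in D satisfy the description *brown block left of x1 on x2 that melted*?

{x2}

⟦left of x1⟧ = {x : ⟨x, x1⟩ ∈ ⟦left of⟧} = {x1, x2, x3, x5, x7, x8}
⟦on x2⟧ = {x : ⟨x, x2⟩ ∈ ⟦on⟧} = {x2, x4, x7, x8, x9}
⟦that melted⟧ = ⟦melted⟧ = {x1, x2, x4, x6, x8, x9}
⟦block⟧ = {x1, x2, x3, x4, x5}
… ∩ ⟦left of x1⟧ = {x1, x2, x3, x4, x5} ∩ {x1, x2, x3, x5, x7, x8} = {x1, x2, x3, x5}
… ∩ ⟦on x2⟧ = {x1, x2, x3, x5} ∩ {x2, x4, x7, x8, x9} = {x2}
… ∩ ⟦that melted⟧ = {x2} ∩ {x1, x2, x4, x6, x8, x9} = {x2}
… ∩ ⟦brown⟧ = {x2} ∩ {x1, x2, x3, x5, x7, x9} = {x2}
So ⟦brown block left of x1 on x2 that melted⟧ = {x2}.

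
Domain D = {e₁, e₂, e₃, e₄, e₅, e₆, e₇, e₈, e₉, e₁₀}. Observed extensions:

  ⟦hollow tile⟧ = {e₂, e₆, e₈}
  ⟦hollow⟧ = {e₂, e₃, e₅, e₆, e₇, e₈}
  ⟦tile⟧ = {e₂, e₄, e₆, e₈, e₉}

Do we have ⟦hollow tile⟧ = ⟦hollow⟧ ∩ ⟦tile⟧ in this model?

⟦hollow⟧ ∩ ⟦tile⟧ = {e₂, e₃, e₅, e₆, e₇, e₈} ∩ {e₂, e₄, e₆, e₈, e₉} = {e₂, e₆, e₈}
Observed ⟦hollow tile⟧ = {e₂, e₆, e₈}.
These coincide, so the modifier is intersective here.

yes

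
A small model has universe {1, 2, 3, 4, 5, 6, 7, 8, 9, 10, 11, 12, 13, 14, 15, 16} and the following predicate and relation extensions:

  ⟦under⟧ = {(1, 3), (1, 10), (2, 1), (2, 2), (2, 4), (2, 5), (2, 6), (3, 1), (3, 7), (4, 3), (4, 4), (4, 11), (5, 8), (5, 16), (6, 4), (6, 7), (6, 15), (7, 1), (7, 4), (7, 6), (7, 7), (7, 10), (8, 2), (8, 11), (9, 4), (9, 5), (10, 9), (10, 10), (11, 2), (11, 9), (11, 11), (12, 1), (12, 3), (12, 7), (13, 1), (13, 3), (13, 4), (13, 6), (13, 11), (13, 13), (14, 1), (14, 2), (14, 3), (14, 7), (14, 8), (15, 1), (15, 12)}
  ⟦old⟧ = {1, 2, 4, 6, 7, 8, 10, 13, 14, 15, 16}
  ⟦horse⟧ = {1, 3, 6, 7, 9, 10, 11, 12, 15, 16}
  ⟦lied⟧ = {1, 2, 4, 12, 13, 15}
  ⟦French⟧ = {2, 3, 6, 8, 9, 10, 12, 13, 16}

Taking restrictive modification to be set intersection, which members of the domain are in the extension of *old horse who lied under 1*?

{15}

⟦who lied⟧ = ⟦lied⟧ = {1, 2, 4, 12, 13, 15}
⟦under 1⟧ = {x : ⟨x, 1⟩ ∈ ⟦under⟧} = {2, 3, 7, 12, 13, 14, 15}
⟦horse⟧ = {1, 3, 6, 7, 9, 10, 11, 12, 15, 16}
… ∩ ⟦who lied⟧ = {1, 3, 6, 7, 9, 10, 11, 12, 15, 16} ∩ {1, 2, 4, 12, 13, 15} = {1, 12, 15}
… ∩ ⟦under 1⟧ = {1, 12, 15} ∩ {2, 3, 7, 12, 13, 14, 15} = {12, 15}
… ∩ ⟦old⟧ = {12, 15} ∩ {1, 2, 4, 6, 7, 8, 10, 13, 14, 15, 16} = {15}
So ⟦old horse who lied under 1⟧ = {15}.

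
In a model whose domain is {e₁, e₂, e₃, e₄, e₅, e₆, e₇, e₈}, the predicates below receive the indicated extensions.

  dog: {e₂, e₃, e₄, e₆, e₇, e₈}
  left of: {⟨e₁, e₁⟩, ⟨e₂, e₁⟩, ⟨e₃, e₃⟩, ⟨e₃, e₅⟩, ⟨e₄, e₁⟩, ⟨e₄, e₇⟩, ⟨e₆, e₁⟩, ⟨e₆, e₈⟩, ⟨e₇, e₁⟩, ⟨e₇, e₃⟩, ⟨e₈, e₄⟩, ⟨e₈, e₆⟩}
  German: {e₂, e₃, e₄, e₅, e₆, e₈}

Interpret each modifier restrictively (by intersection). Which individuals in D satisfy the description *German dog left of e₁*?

⟦left of e₁⟧ = {x : ⟨x, e₁⟩ ∈ ⟦left of⟧} = {e₁, e₂, e₄, e₆, e₇}
⟦dog⟧ = {e₂, e₃, e₄, e₆, e₇, e₈}
… ∩ ⟦left of e₁⟧ = {e₂, e₃, e₄, e₆, e₇, e₈} ∩ {e₁, e₂, e₄, e₆, e₇} = {e₂, e₄, e₆, e₇}
… ∩ ⟦German⟧ = {e₂, e₄, e₆, e₇} ∩ {e₂, e₃, e₄, e₅, e₆, e₈} = {e₂, e₄, e₆}
So ⟦German dog left of e₁⟧ = {e₂, e₄, e₆}.

{e₂, e₄, e₆}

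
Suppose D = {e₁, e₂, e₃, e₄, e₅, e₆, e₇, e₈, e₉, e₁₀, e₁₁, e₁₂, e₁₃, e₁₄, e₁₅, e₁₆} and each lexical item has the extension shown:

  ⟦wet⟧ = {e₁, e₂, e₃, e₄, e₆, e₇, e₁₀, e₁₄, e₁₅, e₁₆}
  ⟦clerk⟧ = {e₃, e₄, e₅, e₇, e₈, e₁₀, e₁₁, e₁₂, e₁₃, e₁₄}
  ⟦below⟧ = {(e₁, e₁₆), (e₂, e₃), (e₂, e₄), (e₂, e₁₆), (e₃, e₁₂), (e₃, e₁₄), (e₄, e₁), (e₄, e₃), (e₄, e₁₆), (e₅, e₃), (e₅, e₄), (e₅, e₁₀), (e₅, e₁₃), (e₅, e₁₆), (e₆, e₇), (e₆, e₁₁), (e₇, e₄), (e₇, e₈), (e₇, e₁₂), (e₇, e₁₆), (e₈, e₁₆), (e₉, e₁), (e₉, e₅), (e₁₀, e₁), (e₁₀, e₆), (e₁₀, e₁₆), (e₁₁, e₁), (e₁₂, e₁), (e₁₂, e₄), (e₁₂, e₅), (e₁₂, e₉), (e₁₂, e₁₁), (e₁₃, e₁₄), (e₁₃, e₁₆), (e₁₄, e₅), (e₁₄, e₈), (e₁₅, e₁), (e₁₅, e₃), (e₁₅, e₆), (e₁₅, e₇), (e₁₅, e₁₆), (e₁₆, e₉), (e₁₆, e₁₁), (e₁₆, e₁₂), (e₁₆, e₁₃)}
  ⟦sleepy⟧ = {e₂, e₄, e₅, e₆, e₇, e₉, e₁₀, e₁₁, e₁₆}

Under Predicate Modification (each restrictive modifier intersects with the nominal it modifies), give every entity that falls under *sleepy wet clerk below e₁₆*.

{e₄, e₇, e₁₀}

⟦below e₁₆⟧ = {x : ⟨x, e₁₆⟩ ∈ ⟦below⟧} = {e₁, e₂, e₄, e₅, e₇, e₈, e₁₀, e₁₃, e₁₅}
⟦clerk⟧ = {e₃, e₄, e₅, e₇, e₈, e₁₀, e₁₁, e₁₂, e₁₃, e₁₄}
… ∩ ⟦below e₁₆⟧ = {e₃, e₄, e₅, e₇, e₈, e₁₀, e₁₁, e₁₂, e₁₃, e₁₄} ∩ {e₁, e₂, e₄, e₅, e₇, e₈, e₁₀, e₁₃, e₁₅} = {e₄, e₅, e₇, e₈, e₁₀, e₁₃}
… ∩ ⟦sleepy⟧ = {e₄, e₅, e₇, e₈, e₁₀, e₁₃} ∩ {e₂, e₄, e₅, e₆, e₇, e₉, e₁₀, e₁₁, e₁₆} = {e₄, e₅, e₇, e₁₀}
… ∩ ⟦wet⟧ = {e₄, e₅, e₇, e₁₀} ∩ {e₁, e₂, e₃, e₄, e₆, e₇, e₁₀, e₁₄, e₁₅, e₁₆} = {e₄, e₇, e₁₀}
So ⟦sleepy wet clerk below e₁₆⟧ = {e₄, e₇, e₁₀}.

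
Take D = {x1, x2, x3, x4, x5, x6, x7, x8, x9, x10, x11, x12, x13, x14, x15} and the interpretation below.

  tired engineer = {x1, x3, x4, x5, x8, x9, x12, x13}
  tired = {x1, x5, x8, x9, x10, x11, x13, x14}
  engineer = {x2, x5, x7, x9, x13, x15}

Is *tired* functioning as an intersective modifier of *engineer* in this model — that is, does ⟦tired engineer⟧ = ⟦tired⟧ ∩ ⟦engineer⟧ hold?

⟦tired⟧ ∩ ⟦engineer⟧ = {x1, x5, x8, x9, x10, x11, x13, x14} ∩ {x2, x5, x7, x9, x13, x15} = {x5, x9, x13}
Observed ⟦tired engineer⟧ = {x1, x3, x4, x5, x8, x9, x12, x13}.
These differ, so the modifier is not intersective in this model.

no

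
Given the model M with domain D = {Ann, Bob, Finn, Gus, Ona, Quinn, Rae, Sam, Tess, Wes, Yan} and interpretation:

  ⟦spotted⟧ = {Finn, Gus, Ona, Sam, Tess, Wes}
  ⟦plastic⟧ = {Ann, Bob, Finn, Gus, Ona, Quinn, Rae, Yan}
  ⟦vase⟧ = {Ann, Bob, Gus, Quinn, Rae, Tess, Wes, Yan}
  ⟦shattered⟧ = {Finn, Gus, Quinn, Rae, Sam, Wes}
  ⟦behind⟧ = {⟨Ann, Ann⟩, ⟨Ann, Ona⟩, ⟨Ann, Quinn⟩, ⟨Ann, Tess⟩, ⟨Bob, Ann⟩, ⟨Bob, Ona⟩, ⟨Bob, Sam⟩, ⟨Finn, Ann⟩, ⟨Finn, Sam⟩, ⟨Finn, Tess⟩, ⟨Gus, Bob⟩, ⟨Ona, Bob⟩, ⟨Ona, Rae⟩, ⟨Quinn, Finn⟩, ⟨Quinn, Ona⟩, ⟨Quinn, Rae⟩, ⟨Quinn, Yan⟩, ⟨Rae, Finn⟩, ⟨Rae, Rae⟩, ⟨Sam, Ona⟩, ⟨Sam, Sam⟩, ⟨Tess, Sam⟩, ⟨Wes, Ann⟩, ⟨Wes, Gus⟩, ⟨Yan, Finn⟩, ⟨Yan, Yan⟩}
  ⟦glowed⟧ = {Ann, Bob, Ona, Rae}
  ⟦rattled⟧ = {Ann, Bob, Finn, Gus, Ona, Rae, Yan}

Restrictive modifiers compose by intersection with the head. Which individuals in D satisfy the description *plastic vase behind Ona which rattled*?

{Ann, Bob}

⟦behind Ona⟧ = {x : ⟨x, Ona⟩ ∈ ⟦behind⟧} = {Ann, Bob, Quinn, Sam}
⟦which rattled⟧ = ⟦rattled⟧ = {Ann, Bob, Finn, Gus, Ona, Rae, Yan}
⟦vase⟧ = {Ann, Bob, Gus, Quinn, Rae, Tess, Wes, Yan}
… ∩ ⟦behind Ona⟧ = {Ann, Bob, Gus, Quinn, Rae, Tess, Wes, Yan} ∩ {Ann, Bob, Quinn, Sam} = {Ann, Bob, Quinn}
… ∩ ⟦which rattled⟧ = {Ann, Bob, Quinn} ∩ {Ann, Bob, Finn, Gus, Ona, Rae, Yan} = {Ann, Bob}
… ∩ ⟦plastic⟧ = {Ann, Bob} ∩ {Ann, Bob, Finn, Gus, Ona, Quinn, Rae, Yan} = {Ann, Bob}
So ⟦plastic vase behind Ona which rattled⟧ = {Ann, Bob}.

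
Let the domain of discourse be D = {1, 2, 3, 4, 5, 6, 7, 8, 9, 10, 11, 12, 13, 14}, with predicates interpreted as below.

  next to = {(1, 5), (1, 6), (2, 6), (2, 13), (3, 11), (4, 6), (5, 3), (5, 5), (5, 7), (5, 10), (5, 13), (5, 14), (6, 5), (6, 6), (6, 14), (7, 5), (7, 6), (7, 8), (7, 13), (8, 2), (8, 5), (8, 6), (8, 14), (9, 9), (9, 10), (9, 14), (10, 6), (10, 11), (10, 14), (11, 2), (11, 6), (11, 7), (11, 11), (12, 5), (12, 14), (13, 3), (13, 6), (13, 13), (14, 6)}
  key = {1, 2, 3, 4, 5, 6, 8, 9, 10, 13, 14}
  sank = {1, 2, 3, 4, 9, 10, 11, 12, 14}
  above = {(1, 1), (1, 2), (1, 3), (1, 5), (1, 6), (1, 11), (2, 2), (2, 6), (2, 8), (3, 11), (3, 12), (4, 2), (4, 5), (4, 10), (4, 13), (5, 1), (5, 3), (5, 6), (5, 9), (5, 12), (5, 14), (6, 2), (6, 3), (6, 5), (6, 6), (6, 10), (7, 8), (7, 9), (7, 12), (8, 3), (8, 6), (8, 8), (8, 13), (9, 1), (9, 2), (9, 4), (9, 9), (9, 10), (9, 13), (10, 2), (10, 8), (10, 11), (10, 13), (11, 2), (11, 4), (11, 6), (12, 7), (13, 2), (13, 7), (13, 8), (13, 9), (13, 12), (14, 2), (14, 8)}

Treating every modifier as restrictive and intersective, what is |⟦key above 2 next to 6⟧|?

7

⟦above 2⟧ = {x : ⟨x, 2⟩ ∈ ⟦above⟧} = {1, 2, 4, 6, 9, 10, 11, 13, 14}
⟦next to 6⟧ = {x : ⟨x, 6⟩ ∈ ⟦next to⟧} = {1, 2, 4, 6, 7, 8, 10, 11, 13, 14}
⟦key⟧ = {1, 2, 3, 4, 5, 6, 8, 9, 10, 13, 14}
… ∩ ⟦above 2⟧ = {1, 2, 3, 4, 5, 6, 8, 9, 10, 13, 14} ∩ {1, 2, 4, 6, 9, 10, 11, 13, 14} = {1, 2, 4, 6, 9, 10, 13, 14}
… ∩ ⟦next to 6⟧ = {1, 2, 4, 6, 9, 10, 13, 14} ∩ {1, 2, 4, 6, 7, 8, 10, 11, 13, 14} = {1, 2, 4, 6, 10, 13, 14}
⟦key above 2 next to 6⟧ = {1, 2, 4, 6, 10, 13, 14}, so the cardinality is 7.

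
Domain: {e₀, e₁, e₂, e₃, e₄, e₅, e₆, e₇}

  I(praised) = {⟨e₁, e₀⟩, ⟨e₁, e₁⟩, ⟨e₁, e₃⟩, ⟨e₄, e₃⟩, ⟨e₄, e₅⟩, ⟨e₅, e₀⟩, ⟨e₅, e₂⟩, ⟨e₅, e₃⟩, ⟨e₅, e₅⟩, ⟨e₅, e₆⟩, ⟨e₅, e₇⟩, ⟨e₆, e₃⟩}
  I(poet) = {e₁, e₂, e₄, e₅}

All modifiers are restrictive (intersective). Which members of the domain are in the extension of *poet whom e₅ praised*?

⟦whom e₅ praised⟧ = {x : ⟨e₅, x⟩ ∈ ⟦praised⟧} = {e₀, e₂, e₃, e₅, e₆, e₇}
⟦poet⟧ = {e₁, e₂, e₄, e₅}
… ∩ ⟦whom e₅ praised⟧ = {e₁, e₂, e₄, e₅} ∩ {e₀, e₂, e₃, e₅, e₆, e₇} = {e₂, e₅}
So ⟦poet whom e₅ praised⟧ = {e₂, e₅}.

{e₂, e₅}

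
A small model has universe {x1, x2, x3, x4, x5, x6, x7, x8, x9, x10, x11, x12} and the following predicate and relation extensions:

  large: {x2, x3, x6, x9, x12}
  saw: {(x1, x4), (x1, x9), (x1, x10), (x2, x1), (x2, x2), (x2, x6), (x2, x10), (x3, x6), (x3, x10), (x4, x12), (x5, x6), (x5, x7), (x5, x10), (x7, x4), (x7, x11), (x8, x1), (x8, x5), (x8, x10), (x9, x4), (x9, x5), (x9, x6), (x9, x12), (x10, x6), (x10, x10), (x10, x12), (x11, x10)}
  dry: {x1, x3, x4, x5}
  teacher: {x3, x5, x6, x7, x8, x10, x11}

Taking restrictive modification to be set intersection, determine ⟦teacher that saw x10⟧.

{x3, x5, x8, x10, x11}

⟦that saw x10⟧ = {x : ⟨x, x10⟩ ∈ ⟦saw⟧} = {x1, x2, x3, x5, x8, x10, x11}
⟦teacher⟧ = {x3, x5, x6, x7, x8, x10, x11}
… ∩ ⟦that saw x10⟧ = {x3, x5, x6, x7, x8, x10, x11} ∩ {x1, x2, x3, x5, x8, x10, x11} = {x3, x5, x8, x10, x11}
So ⟦teacher that saw x10⟧ = {x3, x5, x8, x10, x11}.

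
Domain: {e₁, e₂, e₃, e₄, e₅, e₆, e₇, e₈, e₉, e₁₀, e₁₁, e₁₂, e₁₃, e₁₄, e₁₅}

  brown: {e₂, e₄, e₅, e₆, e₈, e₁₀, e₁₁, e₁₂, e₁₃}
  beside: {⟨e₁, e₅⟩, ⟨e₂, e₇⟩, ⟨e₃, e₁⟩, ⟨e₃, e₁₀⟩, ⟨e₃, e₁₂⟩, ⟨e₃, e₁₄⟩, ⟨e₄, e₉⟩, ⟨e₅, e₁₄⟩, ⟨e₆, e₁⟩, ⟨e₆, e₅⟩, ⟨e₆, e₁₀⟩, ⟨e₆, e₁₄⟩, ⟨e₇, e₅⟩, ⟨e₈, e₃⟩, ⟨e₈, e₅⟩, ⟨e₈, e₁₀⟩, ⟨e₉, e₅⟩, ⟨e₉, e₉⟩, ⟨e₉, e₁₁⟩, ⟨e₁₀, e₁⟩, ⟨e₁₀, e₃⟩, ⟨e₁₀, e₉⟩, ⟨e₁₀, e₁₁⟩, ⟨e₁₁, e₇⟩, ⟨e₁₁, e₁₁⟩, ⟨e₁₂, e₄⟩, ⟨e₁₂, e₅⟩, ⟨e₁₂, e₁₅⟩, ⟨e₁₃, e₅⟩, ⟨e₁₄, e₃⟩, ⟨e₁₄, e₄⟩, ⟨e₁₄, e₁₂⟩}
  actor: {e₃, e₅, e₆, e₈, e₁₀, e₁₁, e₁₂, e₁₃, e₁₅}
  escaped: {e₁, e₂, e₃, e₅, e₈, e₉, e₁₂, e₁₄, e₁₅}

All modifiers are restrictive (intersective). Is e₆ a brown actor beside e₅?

yes

⟦beside e₅⟧ = {x : ⟨x, e₅⟩ ∈ ⟦beside⟧} = {e₁, e₆, e₇, e₈, e₉, e₁₂, e₁₃}
⟦actor⟧ = {e₃, e₅, e₆, e₈, e₁₀, e₁₁, e₁₂, e₁₃, e₁₅}
… ∩ ⟦beside e₅⟧ = {e₃, e₅, e₆, e₈, e₁₀, e₁₁, e₁₂, e₁₃, e₁₅} ∩ {e₁, e₆, e₇, e₈, e₉, e₁₂, e₁₃} = {e₆, e₈, e₁₂, e₁₃}
… ∩ ⟦brown⟧ = {e₆, e₈, e₁₂, e₁₃} ∩ {e₂, e₄, e₅, e₆, e₈, e₁₀, e₁₁, e₁₂, e₁₃} = {e₆, e₈, e₁₂, e₁₃}
⟦brown actor beside e₅⟧ = {e₆, e₈, e₁₂, e₁₃}; e₆ ∈ this set.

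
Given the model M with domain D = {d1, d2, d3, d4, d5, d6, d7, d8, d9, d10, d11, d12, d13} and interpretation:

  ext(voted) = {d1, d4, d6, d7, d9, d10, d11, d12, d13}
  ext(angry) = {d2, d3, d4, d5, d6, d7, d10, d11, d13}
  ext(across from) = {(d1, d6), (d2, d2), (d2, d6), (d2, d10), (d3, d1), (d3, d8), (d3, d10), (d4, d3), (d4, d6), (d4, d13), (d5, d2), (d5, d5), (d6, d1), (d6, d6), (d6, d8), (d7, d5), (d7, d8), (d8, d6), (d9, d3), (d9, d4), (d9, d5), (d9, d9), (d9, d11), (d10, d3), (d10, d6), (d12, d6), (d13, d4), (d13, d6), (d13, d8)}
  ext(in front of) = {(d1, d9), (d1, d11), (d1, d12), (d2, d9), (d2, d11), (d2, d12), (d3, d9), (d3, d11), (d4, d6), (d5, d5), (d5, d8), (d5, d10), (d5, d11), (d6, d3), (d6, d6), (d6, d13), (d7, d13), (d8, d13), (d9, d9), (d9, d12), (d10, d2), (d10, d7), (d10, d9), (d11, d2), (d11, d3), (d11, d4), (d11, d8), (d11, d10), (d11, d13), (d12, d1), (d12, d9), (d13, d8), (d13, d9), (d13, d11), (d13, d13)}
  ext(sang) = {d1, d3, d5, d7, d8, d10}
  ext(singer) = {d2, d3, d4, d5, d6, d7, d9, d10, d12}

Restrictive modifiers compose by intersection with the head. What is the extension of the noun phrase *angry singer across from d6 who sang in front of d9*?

⟦across from d6⟧ = {x : ⟨x, d6⟩ ∈ ⟦across from⟧} = {d1, d2, d4, d6, d8, d10, d12, d13}
⟦who sang⟧ = ⟦sang⟧ = {d1, d3, d5, d7, d8, d10}
⟦in front of d9⟧ = {x : ⟨x, d9⟩ ∈ ⟦in front of⟧} = {d1, d2, d3, d9, d10, d12, d13}
⟦singer⟧ = {d2, d3, d4, d5, d6, d7, d9, d10, d12}
… ∩ ⟦across from d6⟧ = {d2, d3, d4, d5, d6, d7, d9, d10, d12} ∩ {d1, d2, d4, d6, d8, d10, d12, d13} = {d2, d4, d6, d10, d12}
… ∩ ⟦who sang⟧ = {d2, d4, d6, d10, d12} ∩ {d1, d3, d5, d7, d8, d10} = {d10}
… ∩ ⟦in front of d9⟧ = {d10} ∩ {d1, d2, d3, d9, d10, d12, d13} = {d10}
… ∩ ⟦angry⟧ = {d10} ∩ {d2, d3, d4, d5, d6, d7, d10, d11, d13} = {d10}
So ⟦angry singer across from d6 who sang in front of d9⟧ = {d10}.

{d10}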